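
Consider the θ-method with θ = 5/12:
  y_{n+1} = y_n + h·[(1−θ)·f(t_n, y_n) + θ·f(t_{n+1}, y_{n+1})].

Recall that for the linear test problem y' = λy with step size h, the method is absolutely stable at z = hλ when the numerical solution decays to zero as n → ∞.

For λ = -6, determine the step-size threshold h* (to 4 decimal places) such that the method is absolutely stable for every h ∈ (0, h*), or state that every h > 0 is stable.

(-12.0000,0); λ=-6 ⇒ h* = (12)/6 = 2.0000.

Test eqn y'=λy, z=hλ:
  y_{n+1} = y_n + z·[7/12·y_n + 5/12·y_{n+1}] ⇒ (1 − 5/12z)y_{n+1} = (1 + 7/12z)y_n
  Hence R(z) = (1 + 7/12z)/(1 − 5/12z).

Boundary: |R(x)|=1, x<0.
x=-0.79: |R|=0.4056
R=−1: 1+7/12x = −1+5/12x ⇒ -1/6x=2 ⇒ x=2/(-1/6)=-12.0000
Confirm numerically:
  x=-11.711: |R|=0.99181 <1
  x=-9.203: |R|=0.90358 <1
  x=-8.459: |R|=0.86956 <1
  x=-12.521: |R|=1.01397 >1
  x=-12.089: |R|=1.00246 >1
Interval (-12.0000, 0).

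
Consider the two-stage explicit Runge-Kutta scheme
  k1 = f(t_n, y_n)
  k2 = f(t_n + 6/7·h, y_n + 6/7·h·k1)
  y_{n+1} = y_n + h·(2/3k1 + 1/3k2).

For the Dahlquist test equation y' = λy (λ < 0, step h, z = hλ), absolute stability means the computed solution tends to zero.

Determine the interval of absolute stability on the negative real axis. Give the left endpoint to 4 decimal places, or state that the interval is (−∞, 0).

Set f=λy, z=hλ:
  k1=λy_n ⇒ h·k1=z·y_n;  k2=λ(1+6/7z)y_n ⇒ h·k2=z(1+6/7z)y_n
  y_{n+1}/y_n = 1 + 2/3z + 1/3z(1+6/7z) = 1 + z + 2/7z²
  Hence R(z) = 1 + z + 2/7z².

Find x<0 with |R(x)|<1.
x=-0.65: |R|=0.4707
R=1: x+2/7x²=0 ⇒ x=−7/2=-3.5000; min R=1−1/(4·2/7)=0.1250>−1
Confirm numerically:
  x=-3.028: |R|=0.59165 <1
  x=-2.392: |R|=0.24276 <1
  x=-1.431: |R|=0.15407 <1
  x=-3.892: |R|=1.43590 >1
  x=-3.755: |R|=1.27358 >1
Interval (-3.5000, 0).

(-3.5000, 0).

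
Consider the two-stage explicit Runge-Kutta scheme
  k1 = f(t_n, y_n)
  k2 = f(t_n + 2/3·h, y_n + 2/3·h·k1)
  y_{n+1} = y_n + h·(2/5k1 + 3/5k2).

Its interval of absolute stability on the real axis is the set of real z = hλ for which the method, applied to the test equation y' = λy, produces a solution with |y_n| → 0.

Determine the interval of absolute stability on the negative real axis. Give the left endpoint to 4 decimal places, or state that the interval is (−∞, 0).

Set f=λy, z=hλ:
  k1=λy_n ⇒ h·k1=z·y_n;  k2=λ(1+2/3z)y_n ⇒ h·k2=z(1+2/3z)y_n
  y_{n+1}/y_n = 1 + 2/5z + 3/5z(1+2/3z) = 1 + z + 2/5z²
  so R(z) = 1 + z + 2/5z².

Boundary: |R(x)|=1, x<0.
x=-1.03: |R|=0.3944
R=1: x+2/5x²=0 ⇒ x=−5/2=-2.5000; min R=1−1/(4·2/5)=0.3750>−1
Confirm numerically:
  x=-2.027: |R|=0.61649 <1
  x=-1.929: |R|=0.55942 <1
  x=-1.146: |R|=0.37933 <1
  x=-1.027: |R|=0.39489 <1
  x=-3.002: |R|=1.60280 >1
  x=-2.845: |R|=1.39261 >1
Interval (-2.5000, 0).

z∈(-2.5000,0).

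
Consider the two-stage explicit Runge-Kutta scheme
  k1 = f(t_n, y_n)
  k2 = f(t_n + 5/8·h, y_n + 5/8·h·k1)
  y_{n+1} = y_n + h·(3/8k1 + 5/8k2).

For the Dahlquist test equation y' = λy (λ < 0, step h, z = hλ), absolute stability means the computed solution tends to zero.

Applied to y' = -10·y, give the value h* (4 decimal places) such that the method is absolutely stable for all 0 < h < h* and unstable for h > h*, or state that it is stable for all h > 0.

(-2.5600,0); λ=-10 ⇒ h* = (64/25)/10 = 0.2560.

Set f=λy, z=hλ:
  k1=λy_n ⇒ h·k1=z·y_n;  k2=λ(1+5/8z)y_n ⇒ h·k2=z(1+5/8z)y_n
  y_{n+1}/y_n = 1 + 3/8z + 5/8z(1+5/8z) = 1 + z + 25/64z²
  ⇒ R(z) = 1 + z + 25/64z².

Need |R(x)|<1, x<0.
x=-1.35: |R|=0.3619
R=1: x+25/64x²=0 ⇒ x=−64/25=-2.5600; min R=1−1/(4·25/64)=0.3600>−1
Confirm numerically:
  x=-2.424: |R|=0.87123 <1
  x=-2.253: |R|=0.72982 <1
  x=-1.529: |R|=0.38422 <1
  x=-2.962: |R|=1.46513 >1
  x=-2.740: |R|=1.19266 >1
So |R|<1 on (-2.5600, 0).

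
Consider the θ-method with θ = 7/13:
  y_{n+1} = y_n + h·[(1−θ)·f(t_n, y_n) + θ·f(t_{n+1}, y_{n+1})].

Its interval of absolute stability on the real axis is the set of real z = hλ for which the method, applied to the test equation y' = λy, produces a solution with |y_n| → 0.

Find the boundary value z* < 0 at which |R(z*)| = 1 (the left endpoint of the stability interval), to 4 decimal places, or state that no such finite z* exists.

interval (−∞, 0).

With y'=λy (z=hλ):
  y_{n+1} = y_n + z·[6/13·y_n + 7/13·y_{n+1}] ⇒ (1 − 7/13z)y_{n+1} = (1 + 6/13z)y_n
  ⇒ R(z) = (1 + 6/13z)/(1 − 7/13z).

Solve |R(x)|<1 on ℝ⁻.
x=-1.39: |R|=0.2050
x=-2: |R|=0.0370
x=-10: |R|=0.5663
x=-100: |R|=0.8233
θ=7/13≥1/2 ⇒ |1+6/13x|<|1−7/13x| ∀x<0 ⇒ interval (−∞,0).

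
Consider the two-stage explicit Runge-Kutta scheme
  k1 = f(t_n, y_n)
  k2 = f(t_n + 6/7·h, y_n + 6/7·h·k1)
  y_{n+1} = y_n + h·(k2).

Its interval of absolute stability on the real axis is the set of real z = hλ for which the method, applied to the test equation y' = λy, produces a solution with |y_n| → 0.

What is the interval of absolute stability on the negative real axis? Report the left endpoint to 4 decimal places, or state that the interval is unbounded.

With y'=λy (z=hλ):
  k1=λy_n ⇒ h·k1=z·y_n;  k2=λ(1+6/7z)y_n ⇒ h·k2=z(1+6/7z)y_n
  y_{n+1}/y_n = 1 + z(1+6/7z) = 1 + z + 6/7z²
  R(z) = 1 + z + 6/7z².

Boundary: |R(x)|=1, x<0.
x=-1.25: |R|=1.0893
R=1: x+6/7x²=0 ⇒ x=−7/6=-1.1667; min R=1−1/(4·6/7)=0.7083>−1
Confirm numerically:
  x=-1.129: |R|=0.96355 <1
  x=-1.003: |R|=0.85929 <1
  x=-0.907: |R|=0.79813 <1
  x=-1.674: |R|=1.72795 >1
  x=-1.539: |R|=1.49116 >1
Stable set (-1.1667, 0).

z∈(-1.1667,0).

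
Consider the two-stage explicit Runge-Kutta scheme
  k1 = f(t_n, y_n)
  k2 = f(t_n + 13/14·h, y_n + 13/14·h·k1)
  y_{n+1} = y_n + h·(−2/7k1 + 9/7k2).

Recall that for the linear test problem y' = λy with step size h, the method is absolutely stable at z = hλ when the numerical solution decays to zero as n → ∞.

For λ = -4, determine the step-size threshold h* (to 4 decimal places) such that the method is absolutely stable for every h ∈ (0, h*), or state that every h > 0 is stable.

(-0.8376,0); λ=-4 ⇒ h* = (98/117)/4 = 0.2094.

Test eqn y'=λy, z=hλ:
  k1=λy_n ⇒ h·k1=z·y_n;  k2=λ(1+13/14z)y_n ⇒ h·k2=z(1+13/14z)y_n
  y_{n+1}/y_n = 1 − 2/7z + 9/7z(1+13/14z) = 1 + z + 117/98z²
  Hence R(z) = 1 + z + 117/98z².

Need |R(x)|<1, x<0.
x=-1.58: |R|=2.4004
R=1: x+117/98x²=0 ⇒ x=−98/117=-0.8376; min R=1−1/(4·117/98)=0.7906>−1
Confirm numerically:
  x=-0.787: |R|=0.95245 <1
  x=-0.463: |R|=0.79293 <1
  x=-0.412: |R|=0.79065 <1
  x=-1.051: |R|=1.26776 >1
  x=-1.002: |R|=1.19666 >1
  x=-0.930: |R|=1.10258 >1
Stable set (-0.8376, 0).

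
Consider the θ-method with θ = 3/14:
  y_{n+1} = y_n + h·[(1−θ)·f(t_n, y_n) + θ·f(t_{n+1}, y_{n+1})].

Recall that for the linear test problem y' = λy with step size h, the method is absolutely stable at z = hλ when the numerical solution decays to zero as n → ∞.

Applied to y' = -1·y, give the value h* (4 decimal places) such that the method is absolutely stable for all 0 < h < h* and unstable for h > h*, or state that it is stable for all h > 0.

On y'=λy, z=hλ:
  y_{n+1} = y_n + z·[11/14·y_n + 3/14·y_{n+1}] ⇒ (1 − 3/14z)y_{n+1} = (1 + 11/14z)y_n
  ⇒ R(z) = (1 + 11/14z)/(1 − 3/14z).

Solve |R(x)|<1 on ℝ⁻.
x=-0.43: |R|=0.6063
R=−1: 1+11/14x = −1+3/14x ⇒ -4/7x=2 ⇒ x=2/(-4/7)=-3.5000
Confirm numerically:
  x=-3.205: |R|=0.90006 <1
  x=-2.239: |R|=0.51306 <1
  x=-2.063: |R|=0.43058 <1
  x=-3.920: |R|=1.13043 >1
  x=-3.721: |R|=1.07026 >1
  x=-3.606: |R|=1.03417 >1
So |R|<1 on (-3.5000, 0).

(-3.5000,0); λ=-1 ⇒ h* = (7/2)/1 = 3.5000.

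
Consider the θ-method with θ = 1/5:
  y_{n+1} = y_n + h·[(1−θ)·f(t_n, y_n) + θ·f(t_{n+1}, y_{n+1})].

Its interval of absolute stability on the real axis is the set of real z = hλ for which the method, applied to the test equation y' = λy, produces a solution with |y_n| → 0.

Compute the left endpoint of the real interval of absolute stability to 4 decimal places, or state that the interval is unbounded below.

With y'=λy (z=hλ):
  y_{n+1} = y_n + z·[4/5·y_n + 1/5·y_{n+1}] ⇒ (1 − 1/5z)y_{n+1} = (1 + 4/5z)y_n
  ⇒ R(z) = (1 + 4/5z)/(1 − 1/5z).

Need |R(x)|<1, x<0.
x=-0.47: |R|=0.5704
R=−1: 1+4/5x = −1+1/5x ⇒ -3/5x=2 ⇒ x=2/(-3/5)=-3.3333
Confirm numerically:
  x=-2.843: |R|=0.81244 <1
  x=-2.821: |R|=0.80348 <1
  x=-2.327: |R|=0.58796 <1
  x=-2.266: |R|=0.55932 <1
  x=-3.905: |R|=1.19259 >1
  x=-3.360: |R|=1.00957 >1
Interval (-3.3333, 0).

left endpoint -3.3333.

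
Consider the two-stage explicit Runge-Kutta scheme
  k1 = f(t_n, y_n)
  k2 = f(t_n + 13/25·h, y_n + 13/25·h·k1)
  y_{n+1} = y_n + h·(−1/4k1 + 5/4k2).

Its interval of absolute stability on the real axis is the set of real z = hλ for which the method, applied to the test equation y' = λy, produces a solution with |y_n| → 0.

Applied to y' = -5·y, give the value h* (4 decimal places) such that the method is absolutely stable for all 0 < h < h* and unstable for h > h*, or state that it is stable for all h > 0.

Test eqn y'=λy, z=hλ:
  k1=λy_n ⇒ h·k1=z·y_n;  k2=λ(1+13/25z)y_n ⇒ h·k2=z(1+13/25z)y_n
  y_{n+1}/y_n = 1 − 1/4z + 5/4z(1+13/25z) = 1 + z + 13/20z²
  so R(z) = 1 + z + 13/20z².

Need |R(x)|<1, x<0.
x=-1.22: |R|=0.7475
R=1: x+13/20x²=0 ⇒ x=−20/13=-1.5385; min R=1−1/(4·13/20)=0.6154>−1
Confirm numerically:
  x=-1.402: |R|=0.87564 <1
  x=-1.351: |R|=0.83538 <1
  x=-0.799: |R|=0.61596 <1
  x=-1.943: |R|=1.51091 >1
  x=-1.662: |R|=1.13346 >1
Interval (-1.5385, 0).

(-1.5385,0); λ=-5 ⇒ h* = (20/13)/5 = 0.3077.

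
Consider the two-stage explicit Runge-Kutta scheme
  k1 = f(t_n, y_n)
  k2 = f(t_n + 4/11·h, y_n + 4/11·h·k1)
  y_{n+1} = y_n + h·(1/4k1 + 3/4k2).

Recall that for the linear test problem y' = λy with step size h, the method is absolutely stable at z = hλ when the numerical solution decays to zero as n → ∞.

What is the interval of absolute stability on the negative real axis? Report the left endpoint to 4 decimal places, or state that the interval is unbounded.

Test eqn y'=λy, z=hλ:
  k1=λy_n ⇒ h·k1=z·y_n;  k2=λ(1+4/11z)y_n ⇒ h·k2=z(1+4/11z)y_n
  y_{n+1}/y_n = 1 + 1/4z + 3/4z(1+4/11z) = 1 + z + 3/11z²
  ⇒ R(z) = 1 + z + 3/11z².

Solve |R(x)|<1 on ℝ⁻.
x=-1.47: |R|=0.1193
R=1: x+3/11x²=0 ⇒ x=−11/3=-3.6667; min R=1−1/(4·3/11)=0.0833>−1
Confirm numerically:
  x=-2.879: |R|=0.38154 <1
  x=-2.130: |R|=0.10734 <1
  x=-1.852: |R|=0.08343 <1
  x=-4.203: |R|=1.61478 >1
  x=-3.965: |R|=1.32261 >1
  x=-3.834: |R|=1.17497 >1
So |R|<1 on (-3.6667, 0).

z∈(-3.6667,0).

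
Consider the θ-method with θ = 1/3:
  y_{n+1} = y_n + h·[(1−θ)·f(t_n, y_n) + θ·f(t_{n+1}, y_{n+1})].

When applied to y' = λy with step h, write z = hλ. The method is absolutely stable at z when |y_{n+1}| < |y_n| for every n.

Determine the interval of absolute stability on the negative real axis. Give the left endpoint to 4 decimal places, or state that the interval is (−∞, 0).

z∈(-6.0000,0).

Set f=λy, z=hλ:
  y_{n+1} = y_n + z·[2/3·y_n + 1/3·y_{n+1}] ⇒ (1 − 1/3z)y_{n+1} = (1 + 2/3z)y_n
  so R(z) = (1 + 2/3z)/(1 − 1/3z).

Need |R(x)|<1, x<0.
x=-0.47: |R|=0.5937
R=−1: 1+2/3x = −1+1/3x ⇒ -1/3x=2 ⇒ x=2/(-1/3)=-6.0000
Confirm numerically:
  x=-4.380: |R|=0.78049 <1
  x=-3.910: |R|=0.69754 <1
  x=-2.583: |R|=0.38796 <1
  x=-2.546: |R|=0.37721 <1
  x=-6.582: |R|=1.06074 >1
  x=-6.452: |R|=1.04782 >1
  x=-6.033: |R|=1.00365 >1
Interval (-6.0000, 0).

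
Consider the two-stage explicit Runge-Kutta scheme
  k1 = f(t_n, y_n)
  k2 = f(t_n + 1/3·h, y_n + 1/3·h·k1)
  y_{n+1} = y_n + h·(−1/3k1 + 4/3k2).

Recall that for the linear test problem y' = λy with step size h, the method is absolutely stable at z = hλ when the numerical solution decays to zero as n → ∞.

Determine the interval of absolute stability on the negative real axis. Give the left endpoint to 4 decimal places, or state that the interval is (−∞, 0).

z∈(-2.2500,0).

On y'=λy, z=hλ:
  k1=λy_n ⇒ h·k1=z·y_n;  k2=λ(1+1/3z)y_n ⇒ h·k2=z(1+1/3z)y_n
  y_{n+1}/y_n = 1 − 1/3z + 4/3z(1+1/3z) = 1 + z + 4/9z²
  R(z) = 1 + z + 4/9z².

Boundary: |R(x)|=1, x<0.
x=-1.23: |R|=0.4424
R=1: x+4/9x²=0 ⇒ x=−9/4=-2.2500; min R=1−1/(4·4/9)=0.4375>−1
Confirm numerically:
  x=-2.049: |R|=0.81696 <1
  x=-1.960: |R|=0.74738 <1
  x=-1.830: |R|=0.65840 <1
  x=-2.567: |R|=1.36166 >1
  x=-2.438: |R|=1.20371 >1
Stable set (-2.2500, 0).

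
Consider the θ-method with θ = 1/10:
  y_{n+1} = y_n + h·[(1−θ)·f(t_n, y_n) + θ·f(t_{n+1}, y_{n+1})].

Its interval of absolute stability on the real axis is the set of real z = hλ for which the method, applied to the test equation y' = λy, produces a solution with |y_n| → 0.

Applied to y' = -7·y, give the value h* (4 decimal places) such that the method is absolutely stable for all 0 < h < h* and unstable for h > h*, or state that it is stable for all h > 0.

(-2.5000,0); λ=-7 ⇒ h* = (5/2)/7 = 0.3571.

On y'=λy, z=hλ:
  y_{n+1} = y_n + z·[9/10·y_n + 1/10·y_{n+1}] ⇒ (1 − 1/10z)y_{n+1} = (1 + 9/10z)y_n
  Hence R(z) = (1 + 9/10z)/(1 − 1/10z).

Find x<0 with |R(x)|<1.
x=-1.28: |R|=0.1348
R=−1: 1+9/10x = −1+1/10x ⇒ -4/5x=2 ⇒ x=2/(-4/5)=-2.5000
Confirm numerically:
  x=-2.194: |R|=0.79925 <1
  x=-1.636: |R|=0.40598 <1
  x=-1.612: |R|=0.38822 <1
  x=-2.834: |R|=1.20820 >1
  x=-2.660: |R|=1.10111 >1
Interval (-2.5000, 0).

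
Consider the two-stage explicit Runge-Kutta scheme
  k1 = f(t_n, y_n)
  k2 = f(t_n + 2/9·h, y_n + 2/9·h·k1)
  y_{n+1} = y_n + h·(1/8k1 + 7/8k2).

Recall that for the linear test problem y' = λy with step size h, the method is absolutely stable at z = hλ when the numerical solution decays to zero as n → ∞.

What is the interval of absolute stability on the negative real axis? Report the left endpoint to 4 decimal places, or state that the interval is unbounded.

With y'=λy (z=hλ):
  k1=λy_n ⇒ h·k1=z·y_n;  k2=λ(1+2/9z)y_n ⇒ h·k2=z(1+2/9z)y_n
  y_{n+1}/y_n = 1 + 1/8z + 7/8z(1+2/9z) = 1 + z + 7/36z²
  ⇒ R(z) = 1 + z + 7/36z².

Solve |R(x)|<1 on ℝ⁻.
x=-1.41: |R|=0.0234
R=1: x+7/36x²=0 ⇒ x=−36/7=-5.1429; min R=1−1/(4·7/36)=-0.2857>−1
Confirm numerically:
  x=-4.811: |R|=0.68956 <1
  x=-2.292: |R|=0.27053 <1
  x=-2.278: |R|=0.26897 <1
  x=-5.343: |R|=1.20793 >1
  x=-5.312: |R|=1.17471 >1
Interval (-5.1429, 0).

(-5.1429, 0).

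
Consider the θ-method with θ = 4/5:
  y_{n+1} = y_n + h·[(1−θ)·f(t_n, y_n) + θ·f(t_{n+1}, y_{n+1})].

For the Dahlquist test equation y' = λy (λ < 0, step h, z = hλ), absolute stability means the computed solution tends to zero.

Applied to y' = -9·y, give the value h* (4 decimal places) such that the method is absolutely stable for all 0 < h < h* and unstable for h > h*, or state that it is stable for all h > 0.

unbounded; (−∞, 0). Any h>0 works for λ=-9.

With y'=λy (z=hλ):
  y_{n+1} = y_n + z·[1/5·y_n + 4/5·y_{n+1}] ⇒ (1 − 4/5z)y_{n+1} = (1 + 1/5z)y_n
  R(z) = (1 + 1/5z)/(1 − 4/5z).

Boundary: |R(x)|=1, x<0.
x=-0.4: |R|=0.6970
x=-2: |R|=0.2308
x=-10: |R|=0.1111
x=-100: |R|=0.2346
θ=4/5≥1/2 ⇒ |1+1/5x|<|1−4/5x| ∀x<0 ⇒ stable on all of ℝ⁻.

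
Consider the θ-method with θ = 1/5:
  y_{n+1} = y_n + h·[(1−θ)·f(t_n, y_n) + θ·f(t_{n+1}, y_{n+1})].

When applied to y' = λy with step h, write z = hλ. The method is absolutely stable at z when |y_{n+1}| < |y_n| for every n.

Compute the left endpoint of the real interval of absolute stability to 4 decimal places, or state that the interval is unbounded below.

With y'=λy (z=hλ):
  y_{n+1} = y_n + z·[4/5·y_n + 1/5·y_{n+1}] ⇒ (1 − 1/5z)y_{n+1} = (1 + 4/5z)y_n
  ⇒ R(z) = (1 + 4/5z)/(1 − 1/5z).

Find x<0 with |R(x)|<1.
x=-1.56: |R|=0.1890
R=−1: 1+4/5x = −1+1/5x ⇒ -3/5x=2 ⇒ x=2/(-3/5)=-3.3333
Confirm numerically:
  x=-2.839: |R|=0.81082 <1
  x=-2.206: |R|=0.53067 <1
  x=-1.979: |R|=0.41782 <1
  x=-1.368: |R|=0.07412 <1
  x=-3.907: |R|=1.19322 >1
  x=-3.858: |R|=1.17769 >1
  x=-3.534: |R|=1.07054 >1
So |R|<1 on (-3.3333, 0).

left endpoint -3.3333.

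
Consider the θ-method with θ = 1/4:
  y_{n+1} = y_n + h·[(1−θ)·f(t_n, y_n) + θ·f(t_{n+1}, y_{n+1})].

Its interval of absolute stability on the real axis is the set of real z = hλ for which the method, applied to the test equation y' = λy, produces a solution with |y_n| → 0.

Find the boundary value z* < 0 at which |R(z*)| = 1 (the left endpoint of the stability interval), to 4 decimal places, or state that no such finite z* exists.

z* = -4.0000.

Test eqn y'=λy, z=hλ:
  y_{n+1} = y_n + z·[3/4·y_n + 1/4·y_{n+1}] ⇒ (1 − 1/4z)y_{n+1} = (1 + 3/4z)y_n
  R(z) = (1 + 3/4z)/(1 − 1/4z).

Find x<0 with |R(x)|<1.
x=-1.76: |R|=0.2222
R=−1: 1+3/4x = −1+1/4x ⇒ -1/2x=2 ⇒ x=2/(-1/2)=-4.0000
Confirm numerically:
  x=-3.877: |R|=0.96877 <1
  x=-3.695: |R|=0.92073 <1
  x=-3.667: |R|=0.91313 <1
  x=-4.282: |R|=1.06810 >1
  x=-4.188: |R|=1.04592 >1
  x=-4.177: |R|=1.04329 >1
Interval (-4.0000, 0).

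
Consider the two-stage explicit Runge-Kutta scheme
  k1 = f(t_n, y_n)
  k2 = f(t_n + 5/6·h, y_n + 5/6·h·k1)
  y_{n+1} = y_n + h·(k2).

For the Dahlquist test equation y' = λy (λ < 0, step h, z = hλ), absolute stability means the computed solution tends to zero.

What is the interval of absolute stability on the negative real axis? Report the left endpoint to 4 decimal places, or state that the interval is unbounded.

On y'=λy, z=hλ:
  k1=λy_n ⇒ h·k1=z·y_n;  k2=λ(1+5/6z)y_n ⇒ h·k2=z(1+5/6z)y_n
  y_{n+1}/y_n = 1 + z(1+5/6z) = 1 + z + 5/6z²
  Hence R(z) = 1 + z + 5/6z².

Need |R(x)|<1, x<0.
x=-1.51: |R|=1.3901
R=1: x+5/6x²=0 ⇒ x=−6/5=-1.2000; min R=1−1/(4·5/6)=0.7000>−1
Confirm numerically:
  x=-0.968: |R|=0.81285 <1
  x=-0.692: |R|=0.70705 <1
  x=-0.682: |R|=0.70560 <1
  x=-0.508: |R|=0.70705 <1
  x=-1.622: |R|=1.57040 >1
  x=-1.246: |R|=1.04776 >1
  x=-1.234: |R|=1.03496 >1
Stable set (-1.2000, 0).

z∈(-1.2000,0).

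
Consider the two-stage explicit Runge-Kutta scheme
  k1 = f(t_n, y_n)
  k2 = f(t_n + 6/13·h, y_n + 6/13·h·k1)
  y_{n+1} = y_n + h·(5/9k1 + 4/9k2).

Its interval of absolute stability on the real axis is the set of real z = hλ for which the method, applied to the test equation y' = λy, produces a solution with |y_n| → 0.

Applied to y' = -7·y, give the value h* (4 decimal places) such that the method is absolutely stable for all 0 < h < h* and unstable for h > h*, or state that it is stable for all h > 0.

(-4.8750,0); λ=-7 ⇒ h* = (39/8)/7 = 0.6964.

With y'=λy (z=hλ):
  k1=λy_n ⇒ h·k1=z·y_n;  k2=λ(1+6/13z)y_n ⇒ h·k2=z(1+6/13z)y_n
  y_{n+1}/y_n = 1 + 5/9z + 4/9z(1+6/13z) = 1 + z + 8/39z²
  so R(z) = 1 + z + 8/39z².

Solve |R(x)|<1 on ℝ⁻.
x=-1.23: |R|=0.0803
R=1: x+8/39x²=0 ⇒ x=−39/8=-4.8750; min R=1−1/(4·8/39)=-0.2188>−1
Confirm numerically:
  x=-3.861: |R|=0.19691 <1
  x=-3.011: |R|=0.15128 <1
  x=-2.938: |R|=0.16737 <1
  x=-5.324: |R|=1.49035 >1
  x=-5.096: |R|=1.23102 >1
Stable set (-4.8750, 0).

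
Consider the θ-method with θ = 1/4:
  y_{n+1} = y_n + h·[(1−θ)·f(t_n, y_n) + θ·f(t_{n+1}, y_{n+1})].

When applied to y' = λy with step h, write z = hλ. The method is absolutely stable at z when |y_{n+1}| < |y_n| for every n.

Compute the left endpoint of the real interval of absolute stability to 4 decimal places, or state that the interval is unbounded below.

Set f=λy, z=hλ:
  y_{n+1} = y_n + z·[3/4·y_n + 1/4·y_{n+1}] ⇒ (1 − 1/4z)y_{n+1} = (1 + 3/4z)y_n
  R(z) = (1 + 3/4z)/(1 − 1/4z).

Solve |R(x)|<1 on ℝ⁻.
x=-1.78: |R|=0.2318
R=−1: 1+3/4x = −1+1/4x ⇒ -1/2x=2 ⇒ x=2/(-1/2)=-4.0000
Confirm numerically:
  x=-3.888: |R|=0.97160 <1
  x=-2.085: |R|=0.37058 <1
  x=-1.892: |R|=0.28445 <1
  x=-4.550: |R|=1.12865 >1
  x=-4.271: |R|=1.06553 >1
  x=-4.143: |R|=1.03512 >1
Stable set (-4.0000, 0).

left endpoint -4.0000.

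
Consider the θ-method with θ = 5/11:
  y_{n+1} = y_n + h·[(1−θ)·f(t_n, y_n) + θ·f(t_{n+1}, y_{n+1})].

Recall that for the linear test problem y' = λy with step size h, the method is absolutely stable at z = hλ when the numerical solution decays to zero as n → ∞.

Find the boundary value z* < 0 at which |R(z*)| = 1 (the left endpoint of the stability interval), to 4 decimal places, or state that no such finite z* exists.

With y'=λy (z=hλ):
  y_{n+1} = y_n + z·[6/11·y_n + 5/11·y_{n+1}] ⇒ (1 − 5/11z)y_{n+1} = (1 + 6/11z)y_n
  R(z) = (1 + 6/11z)/(1 − 5/11z).

Need |R(x)|<1, x<0.
x=-1.18: |R|=0.2320
R=−1: 1+6/11x = −1+5/11x ⇒ -1/11x=2 ⇒ x=2/(-1/11)=-22.0000
Confirm numerically:
  x=-19.394: |R|=0.97586 <1
  x=-19.055: |R|=0.97229 <1
  x=-16.314: |R|=0.93858 <1
  x=-11.507: |R|=0.84690 <1
  x=-22.563: |R|=1.00455 >1
  x=-22.049: |R|=1.00040 >1
So |R|<1 on (-22.0000, 0).

left endpoint -22.0000.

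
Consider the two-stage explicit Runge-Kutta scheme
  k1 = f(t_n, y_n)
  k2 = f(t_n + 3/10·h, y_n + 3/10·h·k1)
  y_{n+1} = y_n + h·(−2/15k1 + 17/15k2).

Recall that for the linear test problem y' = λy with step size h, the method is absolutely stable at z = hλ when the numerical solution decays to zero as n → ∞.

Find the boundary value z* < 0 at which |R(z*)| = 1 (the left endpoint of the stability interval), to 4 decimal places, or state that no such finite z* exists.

On y'=λy, z=hλ:
  k1=λy_n ⇒ h·k1=z·y_n;  k2=λ(1+3/10z)y_n ⇒ h·k2=z(1+3/10z)y_n
  y_{n+1}/y_n = 1 − 2/15z + 17/15z(1+3/10z) = 1 + z + 17/50z²
  so R(z) = 1 + z + 17/50z².

Find x<0 with |R(x)|<1.
x=-1.34: |R|=0.2705
R=1: x+17/50x²=0 ⇒ x=−50/17=-2.9412; min R=1−1/(4·17/50)=0.2647>−1
Confirm numerically:
  x=-2.906: |R|=0.96524 <1
  x=-1.393: |R|=0.26675 <1
  x=-1.366: |R|=0.26843 <1
  x=-3.486: |R|=1.64575 >1
  x=-3.450: |R|=1.59685 >1
  x=-3.242: |R|=1.33159 >1
Interval (-2.9412, 0).

z* = -2.9412.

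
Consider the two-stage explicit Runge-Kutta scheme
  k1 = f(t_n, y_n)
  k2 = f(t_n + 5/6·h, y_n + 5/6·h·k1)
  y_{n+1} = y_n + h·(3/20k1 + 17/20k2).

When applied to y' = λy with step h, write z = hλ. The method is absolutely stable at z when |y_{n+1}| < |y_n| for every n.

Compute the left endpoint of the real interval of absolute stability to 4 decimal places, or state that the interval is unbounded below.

z* = -1.4118.

Test eqn y'=λy, z=hλ:
  k1=λy_n ⇒ h·k1=z·y_n;  k2=λ(1+5/6z)y_n ⇒ h·k2=z(1+5/6z)y_n
  y_{n+1}/y_n = 1 + 3/20z + 17/20z(1+5/6z) = 1 + z + 17/24z²
  R(z) = 1 + z + 17/24z².

Boundary: |R(x)|=1, x<0.
x=-0.81: |R|=0.6547
R=1: x+17/24x²=0 ⇒ x=−24/17=-1.4118; min R=1−1/(4·17/24)=0.6471>−1
Confirm numerically:
  x=-1.326: |R|=0.91945 <1
  x=-1.096: |R|=0.75486 <1
  x=-0.802: |R|=0.65360 <1
  x=-1.747: |R|=1.41484 >1
  x=-1.662: |R|=1.29459 >1
So |R|<1 on (-1.4118, 0).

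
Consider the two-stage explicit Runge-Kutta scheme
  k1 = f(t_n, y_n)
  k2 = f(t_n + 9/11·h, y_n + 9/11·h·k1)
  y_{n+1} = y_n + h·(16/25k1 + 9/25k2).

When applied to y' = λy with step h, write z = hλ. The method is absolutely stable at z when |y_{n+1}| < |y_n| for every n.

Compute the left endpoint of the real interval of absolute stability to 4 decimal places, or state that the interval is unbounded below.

left endpoint -3.3951.

With y'=λy (z=hλ):
  k1=λy_n ⇒ h·k1=z·y_n;  k2=λ(1+9/11z)y_n ⇒ h·k2=z(1+9/11z)y_n
  y_{n+1}/y_n = 1 + 16/25z + 9/25z(1+9/11z) = 1 + z + 81/275z²
  Hence R(z) = 1 + z + 81/275z².

Solve |R(x)|<1 on ℝ⁻.
x=-1.12: |R|=0.2495
R=1: x+81/275x²=0 ⇒ x=−275/81=-3.3951; min R=1−1/(4·81/275)=0.1512>−1
Confirm numerically:
  x=-3.289: |R|=0.89725 <1
  x=-1.562: |R|=0.15664 <1
  x=-1.506: |R|=0.16204 <1
  x=-3.794: |R|=1.44582 >1
  x=-3.571: |R|=1.18506 >1
  x=-3.461: |R|=1.06722 >1
So |R|<1 on (-3.3951, 0).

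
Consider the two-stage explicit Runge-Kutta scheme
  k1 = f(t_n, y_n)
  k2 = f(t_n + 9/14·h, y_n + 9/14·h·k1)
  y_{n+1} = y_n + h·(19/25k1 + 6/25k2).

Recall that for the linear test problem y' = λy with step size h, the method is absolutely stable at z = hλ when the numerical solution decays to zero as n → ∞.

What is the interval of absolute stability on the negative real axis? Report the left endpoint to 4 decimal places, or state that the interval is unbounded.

z∈(-6.4815,0).

On y'=λy, z=hλ:
  k1=λy_n ⇒ h·k1=z·y_n;  k2=λ(1+9/14z)y_n ⇒ h·k2=z(1+9/14z)y_n
  y_{n+1}/y_n = 1 + 19/25z + 6/25z(1+9/14z) = 1 + z + 27/175z²
  ⇒ R(z) = 1 + z + 27/175z².

Boundary: |R(x)|=1, x<0.
x=-0.37: |R|=0.6511
R=1: x+27/175x²=0 ⇒ x=−175/27=-6.4815; min R=1−1/(4·27/175)=-0.6204>−1
Confirm numerically:
  x=-6.384: |R|=0.90398 <1
  x=-3.611: |R|=0.59922 <1
  x=-2.841: |R|=0.59572 <1
  x=-7.043: |R|=1.61017 >1
  x=-6.685: |R|=1.20991 >1
  x=-6.631: |R|=1.15297 >1
So |R|<1 on (-6.4815, 0).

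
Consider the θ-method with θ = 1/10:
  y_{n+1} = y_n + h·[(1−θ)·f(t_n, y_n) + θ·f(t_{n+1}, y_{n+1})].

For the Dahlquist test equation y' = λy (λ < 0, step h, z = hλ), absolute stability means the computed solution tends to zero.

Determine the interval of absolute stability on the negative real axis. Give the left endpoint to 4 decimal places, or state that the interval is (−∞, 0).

Set f=λy, z=hλ:
  y_{n+1} = y_n + z·[9/10·y_n + 1/10·y_{n+1}] ⇒ (1 − 1/10z)y_{n+1} = (1 + 9/10z)y_n
  so R(z) = (1 + 9/10z)/(1 − 1/10z).

Find x<0 with |R(x)|<1.
x=-1.51: |R|=0.3119
R=−1: 1+9/10x = −1+1/10x ⇒ -4/5x=2 ⇒ x=2/(-4/5)=-2.5000
Confirm numerically:
  x=-1.918: |R|=0.60933 <1
  x=-1.524: |R|=0.32246 <1
  x=-1.400: |R|=0.22807 <1
  x=-1.157: |R|=0.03702 <1
  x=-3.012: |R|=1.31479 >1
  x=-2.985: |R|=1.29881 >1
  x=-2.619: |R|=1.07544 >1
Stable set (-2.5000, 0).

(-2.5000, 0).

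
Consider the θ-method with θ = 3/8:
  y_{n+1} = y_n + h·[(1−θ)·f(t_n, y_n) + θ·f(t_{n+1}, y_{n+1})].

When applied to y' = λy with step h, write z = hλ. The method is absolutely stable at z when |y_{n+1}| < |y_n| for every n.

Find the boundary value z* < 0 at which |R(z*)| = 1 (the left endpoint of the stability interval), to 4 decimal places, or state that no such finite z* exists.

Set f=λy, z=hλ:
  y_{n+1} = y_n + z·[5/8·y_n + 3/8·y_{n+1}] ⇒ (1 − 3/8z)y_{n+1} = (1 + 5/8z)y_n
  Hence R(z) = (1 + 5/8z)/(1 − 3/8z).

Need |R(x)|<1, x<0.
x=-1.34: |R|=0.1082
R=−1: 1+5/8x = −1+3/8x ⇒ -1/4x=2 ⇒ x=2/(-1/4)=-8.0000
Confirm numerically:
  x=-5.091: |R|=0.75001 <1
  x=-4.853: |R|=0.72100 <1
  x=-4.808: |R|=0.71531 <1
  x=-4.224: |R|=0.63467 <1
  x=-8.542: |R|=1.03224 >1
  x=-8.514: |R|=1.03065 >1
  x=-8.370: |R|=1.02235 >1
So |R|<1 on (-8.0000, 0).

left endpoint -8.0000.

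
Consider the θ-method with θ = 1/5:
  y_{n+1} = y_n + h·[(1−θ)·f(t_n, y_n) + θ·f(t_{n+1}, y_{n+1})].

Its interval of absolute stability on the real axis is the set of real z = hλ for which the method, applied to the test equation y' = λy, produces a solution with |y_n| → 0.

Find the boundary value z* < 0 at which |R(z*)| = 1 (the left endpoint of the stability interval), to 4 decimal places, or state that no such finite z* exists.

z* = -3.3333.

With y'=λy (z=hλ):
  y_{n+1} = y_n + z·[4/5·y_n + 1/5·y_{n+1}] ⇒ (1 − 1/5z)y_{n+1} = (1 + 4/5z)y_n
  R(z) = (1 + 4/5z)/(1 − 1/5z).

Solve |R(x)|<1 on ℝ⁻.
x=-1.61: |R|=0.2179
R=−1: 1+4/5x = −1+1/5x ⇒ -3/5x=2 ⇒ x=2/(-3/5)=-3.3333
Confirm numerically:
  x=-2.866: |R|=0.82176 <1
  x=-2.172: |R|=0.51422 <1
  x=-2.066: |R|=0.46193 <1
  x=-3.810: |R|=1.16232 >1
  x=-3.386: |R|=1.01884 >1
  x=-3.359: |R|=1.00921 >1
Interval (-3.3333, 0).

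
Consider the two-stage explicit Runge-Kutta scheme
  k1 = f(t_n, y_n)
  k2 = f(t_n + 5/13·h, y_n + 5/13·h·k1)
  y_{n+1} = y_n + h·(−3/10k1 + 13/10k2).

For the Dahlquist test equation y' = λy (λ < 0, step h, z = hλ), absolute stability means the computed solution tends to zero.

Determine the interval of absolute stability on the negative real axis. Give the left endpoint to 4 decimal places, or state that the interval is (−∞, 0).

(-2.0000, 0).

Set f=λy, z=hλ:
  k1=λy_n ⇒ h·k1=z·y_n;  k2=λ(1+5/13z)y_n ⇒ h·k2=z(1+5/13z)y_n
  y_{n+1}/y_n = 1 − 3/10z + 13/10z(1+5/13z) = 1 + z + 1/2z²
  R(z) = 1 + z + 1/2z².

Solve |R(x)|<1 on ℝ⁻.
x=-1.26: |R|=0.5338
R=1: x+1/2x²=0 ⇒ x=−2=-2.0000; min R=1−1/(4·1/2)=0.5000>−1
Confirm numerically:
  x=-1.944: |R|=0.94557 <1
  x=-1.227: |R|=0.52576 <1
  x=-0.978: |R|=0.50024 <1
  x=-2.363: |R|=1.42888 >1
  x=-2.048: |R|=1.04915 >1
Interval (-2.0000, 0).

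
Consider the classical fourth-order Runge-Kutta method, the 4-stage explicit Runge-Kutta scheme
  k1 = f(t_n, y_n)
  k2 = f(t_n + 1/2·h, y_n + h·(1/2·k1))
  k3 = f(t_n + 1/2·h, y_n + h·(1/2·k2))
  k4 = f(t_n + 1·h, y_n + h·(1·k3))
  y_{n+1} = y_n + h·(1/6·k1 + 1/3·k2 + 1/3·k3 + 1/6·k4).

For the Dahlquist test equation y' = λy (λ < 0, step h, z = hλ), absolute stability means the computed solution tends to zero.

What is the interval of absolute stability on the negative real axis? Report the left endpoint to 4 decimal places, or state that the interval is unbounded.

z∈(-2.7853,0).

Set f=λy, z=hλ:
  order 4, 4-stage ⇒ R(z)=1+z+z^2/2+z^3/6+z^4/24
  (e.g. R(-0.75)=0.47412, |R|=0.47412)

Find x<0 with |R(x)|<1.
x=-0.75: |R|=0.4741
|R(-2.89)|=1.1697 |R(-2.49)|=0.6387 |R(-0.88)|=0.4186
Bisect:
  x_lo=-3.1939 |R|=1.8122  x_hi=-0.2937 |R|=0.7455
  mid=-1.74376 |R|=0.27813 →hi
  mid=-2.46882 |R|=0.61869 →hi
  mid=-2.83135 |R|=1.07168 →lo
  mid=-2.65008 |R|=0.81456 →hi
  mid=-2.74071 |R|=0.93484 →hi
  mid=-2.78603 |R|=1.00111 →lo
  mid=-2.76337 |R|=0.96745 →hi
  ...
  [-2.78532,-2.78514] ⇒ x*=-2.7853
So |R|<1 on (-2.7853, 0).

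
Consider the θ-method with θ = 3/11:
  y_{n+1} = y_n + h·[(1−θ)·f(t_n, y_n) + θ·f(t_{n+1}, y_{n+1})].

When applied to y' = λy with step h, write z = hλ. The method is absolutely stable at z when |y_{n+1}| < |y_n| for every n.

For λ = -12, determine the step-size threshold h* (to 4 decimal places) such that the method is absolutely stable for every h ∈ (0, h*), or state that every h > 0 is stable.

Set f=λy, z=hλ:
  y_{n+1} = y_n + z·[8/11·y_n + 3/11·y_{n+1}] ⇒ (1 − 3/11z)y_{n+1} = (1 + 8/11z)y_n
  ⇒ R(z) = (1 + 8/11z)/(1 − 3/11z).

Find x<0 with |R(x)|<1.
x=-1.63: |R|=0.1284
R=−1: 1+8/11x = −1+3/11x ⇒ -5/11x=2 ⇒ x=2/(-5/11)=-4.4000
Confirm numerically:
  x=-4.240: |R|=0.96627 <1
  x=-3.059: |R|=0.66769 <1
  x=-2.592: |R|=0.51853 <1
  x=-2.023: |R|=0.30371 <1
  x=-4.659: |R|=1.05185 >1
  x=-4.614: |R|=1.04307 >1
  x=-4.589: |R|=1.03816 >1
So |R|<1 on (-4.4000, 0).

(-4.4000,0); λ=-12 ⇒ h* = (22/5)/12 = 0.3667.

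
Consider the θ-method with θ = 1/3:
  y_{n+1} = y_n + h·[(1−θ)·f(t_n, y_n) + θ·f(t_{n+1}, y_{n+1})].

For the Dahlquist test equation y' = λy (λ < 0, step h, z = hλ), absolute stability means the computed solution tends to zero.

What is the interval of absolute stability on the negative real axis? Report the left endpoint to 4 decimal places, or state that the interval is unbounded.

(-6.0000, 0).

Set f=λy, z=hλ:
  y_{n+1} = y_n + z·[2/3·y_n + 1/3·y_{n+1}] ⇒ (1 − 1/3z)y_{n+1} = (1 + 2/3z)y_n
  R(z) = (1 + 2/3z)/(1 − 1/3z).

Boundary: |R(x)|=1, x<0.
x=-1.57: |R|=0.0306
R=−1: 1+2/3x = −1+1/3x ⇒ -1/3x=2 ⇒ x=2/(-1/3)=-6.0000
Confirm numerically:
  x=-5.908: |R|=0.98967 <1
  x=-5.311: |R|=0.91710 <1
  x=-4.724: |R|=0.83480 <1
  x=-4.435: |R|=0.78951 <1
  x=-6.157: |R|=1.01715 >1
  x=-6.055: |R|=1.00607 >1
Stable set (-6.0000, 0).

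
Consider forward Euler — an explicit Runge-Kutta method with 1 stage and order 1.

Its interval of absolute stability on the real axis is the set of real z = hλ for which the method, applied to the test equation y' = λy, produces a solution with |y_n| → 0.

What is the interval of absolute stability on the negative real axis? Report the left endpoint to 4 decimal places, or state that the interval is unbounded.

On y'=λy, z=hλ:
  order 1, 1-stage ⇒ R(z)=1+z
  (e.g. R(-1.12)=-0.12000, |R|=0.12000)

Solve |R(x)|<1 on ℝ⁻.
x=-1.12: |R|=0.1200
|R(-1.89)|=0.8900 |R(-1.58)|=0.5800 |R(-0.95)|=0.0500
Bisect:
  x_lo=-2.4963 |R|=1.4963  x_hi=-0.1169 |R|=0.8831
  mid=-1.30664 |R|=0.30664 →hi
  mid=-1.90149 |R|=0.90149 →hi
  mid=-2.19891 |R|=1.19891 →lo
  mid=-2.05020 |R|=1.05020 →lo
  mid=-1.97584 |R|=0.97584 →hi
  mid=-2.01302 |R|=1.01302 →lo
  mid=-1.99443 |R|=0.99443 →hi
  ...
  [-2.00010,-1.99995] ⇒ x*=-2.0000
Interval (-2.0000, 0).

(-2.0000, 0).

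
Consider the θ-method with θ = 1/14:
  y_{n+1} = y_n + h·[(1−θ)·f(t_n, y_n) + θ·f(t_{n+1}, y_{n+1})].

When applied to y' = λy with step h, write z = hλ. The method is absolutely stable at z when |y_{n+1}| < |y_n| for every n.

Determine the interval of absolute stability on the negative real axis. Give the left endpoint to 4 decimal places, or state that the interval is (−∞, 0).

z∈(-2.3333,0).

Test eqn y'=λy, z=hλ:
  y_{n+1} = y_n + z·[13/14·y_n + 1/14·y_{n+1}] ⇒ (1 − 1/14z)y_{n+1} = (1 + 13/14z)y_n
  Hence R(z) = (1 + 13/14z)/(1 − 1/14z).

Find x<0 with |R(x)|<1.
x=-1.56: |R|=0.4036
R=−1: 1+13/14x = −1+1/14x ⇒ -6/7x=2 ⇒ x=2/(-6/7)=-2.3333
Confirm numerically:
  x=-2.097: |R|=0.82382 <1
  x=-2.096: |R|=0.82306 <1
  x=-1.880: |R|=0.65743 <1
  x=-1.190: |R|=0.09677 <1
  x=-2.865: |R|=1.37830 >1
  x=-2.756: |R|=1.30270 >1
  x=-2.446: |R|=1.08221 >1
Interval (-2.3333, 0).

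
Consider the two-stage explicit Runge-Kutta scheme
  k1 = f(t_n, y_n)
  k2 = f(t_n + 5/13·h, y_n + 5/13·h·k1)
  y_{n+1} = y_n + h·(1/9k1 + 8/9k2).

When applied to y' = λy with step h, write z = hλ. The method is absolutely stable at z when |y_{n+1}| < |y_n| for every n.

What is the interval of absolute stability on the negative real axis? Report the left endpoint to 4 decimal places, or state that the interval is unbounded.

(-2.9250, 0).

Test eqn y'=λy, z=hλ:
  k1=λy_n ⇒ h·k1=z·y_n;  k2=λ(1+5/13z)y_n ⇒ h·k2=z(1+5/13z)y_n
  y_{n+1}/y_n = 1 + 1/9z + 8/9z(1+5/13z) = 1 + z + 40/117z²
  R(z) = 1 + z + 40/117z².

Find x<0 with |R(x)|<1.
x=-1.51: |R|=0.2695
R=1: x+40/117x²=0 ⇒ x=−117/40=-2.9250; min R=1−1/(4·40/117)=0.2687>−1
Confirm numerically:
  x=-2.875: |R|=0.95085 <1
  x=-2.758: |R|=0.84253 <1
  x=-2.674: |R|=0.77054 <1
  x=-2.368: |R|=0.54907 <1
  x=-3.484: |R|=1.66583 >1
  x=-3.101: |R|=1.18659 >1
Stable set (-2.9250, 0).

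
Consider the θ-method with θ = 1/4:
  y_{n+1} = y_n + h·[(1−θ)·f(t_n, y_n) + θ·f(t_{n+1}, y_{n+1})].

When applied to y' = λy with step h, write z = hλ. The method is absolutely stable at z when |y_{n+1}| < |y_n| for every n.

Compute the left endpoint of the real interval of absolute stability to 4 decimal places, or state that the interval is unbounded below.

With y'=λy (z=hλ):
  y_{n+1} = y_n + z·[3/4·y_n + 1/4·y_{n+1}] ⇒ (1 − 1/4z)y_{n+1} = (1 + 3/4z)y_n
  R(z) = (1 + 3/4z)/(1 − 1/4z).

Solve |R(x)|<1 on ℝ⁻.
x=-0.76: |R|=0.3613
R=−1: 1+3/4x = −1+1/4x ⇒ -1/2x=2 ⇒ x=2/(-1/2)=-4.0000
Confirm numerically:
  x=-3.654: |R|=0.90959 <1
  x=-3.358: |R|=0.82550 <1
  x=-2.948: |R|=0.69718 <1
  x=-1.972: |R|=0.32083 <1
  x=-4.376: |R|=1.08978 >1
  x=-4.317: |R|=1.07623 >1
So |R|<1 on (-4.0000, 0).

left endpoint -4.0000.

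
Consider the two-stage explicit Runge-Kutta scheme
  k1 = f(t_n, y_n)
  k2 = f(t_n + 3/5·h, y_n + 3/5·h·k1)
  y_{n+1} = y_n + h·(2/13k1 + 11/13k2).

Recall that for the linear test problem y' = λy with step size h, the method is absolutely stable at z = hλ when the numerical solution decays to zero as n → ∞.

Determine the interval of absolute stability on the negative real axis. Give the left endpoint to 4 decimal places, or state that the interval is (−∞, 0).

z∈(-1.9697,0).

With y'=λy (z=hλ):
  k1=λy_n ⇒ h·k1=z·y_n;  k2=λ(1+3/5z)y_n ⇒ h·k2=z(1+3/5z)y_n
  y_{n+1}/y_n = 1 + 2/13z + 11/13z(1+3/5z) = 1 + z + 33/65z²
  so R(z) = 1 + z + 33/65z².

Boundary: |R(x)|=1, x<0.
x=-1.4: |R|=0.5951
R=1: x+33/65x²=0 ⇒ x=−65/33=-1.9697; min R=1−1/(4·33/65)=0.5076>−1
Confirm numerically:
  x=-1.870: |R|=0.90535 <1
  x=-1.578: |R|=0.68620 <1
  x=-1.543: |R|=0.66574 <1
  x=-1.280: |R|=0.55180 <1
  x=-2.250: |R|=1.32019 >1
  x=-2.096: |R|=1.13440 >1
So |R|<1 on (-1.9697, 0).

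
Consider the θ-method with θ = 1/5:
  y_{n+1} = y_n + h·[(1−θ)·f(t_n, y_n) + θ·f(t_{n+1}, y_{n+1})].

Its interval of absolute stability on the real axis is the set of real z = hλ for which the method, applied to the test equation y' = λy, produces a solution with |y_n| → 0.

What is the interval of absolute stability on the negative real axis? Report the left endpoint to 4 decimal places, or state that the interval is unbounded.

(-3.3333, 0).

Test eqn y'=λy, z=hλ:
  y_{n+1} = y_n + z·[4/5·y_n + 1/5·y_{n+1}] ⇒ (1 − 1/5z)y_{n+1} = (1 + 4/5z)y_n
  so R(z) = (1 + 4/5z)/(1 − 1/5z).

Boundary: |R(x)|=1, x<0.
x=-0.81: |R|=0.3029
R=−1: 1+4/5x = −1+1/5x ⇒ -3/5x=2 ⇒ x=2/(-3/5)=-3.3333
Confirm numerically:
  x=-2.976: |R|=0.86560 <1
  x=-1.413: |R|=0.10167 <1
  x=-1.388: |R|=0.08641 <1
  x=-3.674: |R|=1.11782 >1
  x=-3.643: |R|=1.10749 >1
  x=-3.635: |R|=1.10481 >1
So |R|<1 on (-3.3333, 0).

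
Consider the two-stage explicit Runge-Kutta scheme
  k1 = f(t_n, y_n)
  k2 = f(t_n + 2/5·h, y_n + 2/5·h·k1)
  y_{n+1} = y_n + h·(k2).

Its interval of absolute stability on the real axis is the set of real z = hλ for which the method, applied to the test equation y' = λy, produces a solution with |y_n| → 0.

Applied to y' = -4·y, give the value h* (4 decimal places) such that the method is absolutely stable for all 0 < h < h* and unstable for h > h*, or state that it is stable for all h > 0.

With y'=λy (z=hλ):
  k1=λy_n ⇒ h·k1=z·y_n;  k2=λ(1+2/5z)y_n ⇒ h·k2=z(1+2/5z)y_n
  y_{n+1}/y_n = 1 + z(1+2/5z) = 1 + z + 2/5z²
  R(z) = 1 + z + 2/5z².

Boundary: |R(x)|=1, x<0.
x=-1.07: |R|=0.3880
R=1: x+2/5x²=0 ⇒ x=−5/2=-2.5000; min R=1−1/(4·2/5)=0.3750>−1
Confirm numerically:
  x=-2.325: |R|=0.83725 <1
  x=-2.121: |R|=0.67846 <1
  x=-1.374: |R|=0.38115 <1
  x=-2.778: |R|=1.30891 >1
  x=-2.634: |R|=1.14118 >1
  x=-2.612: |R|=1.11702 >1
Stable set (-2.5000, 0).

(-2.5000,0); λ=-4 ⇒ h* = (5/2)/4 = 0.6250.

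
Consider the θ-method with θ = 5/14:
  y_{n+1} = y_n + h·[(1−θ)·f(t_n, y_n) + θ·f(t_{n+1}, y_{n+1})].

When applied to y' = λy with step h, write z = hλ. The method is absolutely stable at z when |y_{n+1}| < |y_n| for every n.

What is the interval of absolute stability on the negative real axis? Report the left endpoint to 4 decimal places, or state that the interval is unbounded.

Test eqn y'=λy, z=hλ:
  y_{n+1} = y_n + z·[9/14·y_n + 5/14·y_{n+1}] ⇒ (1 − 5/14z)y_{n+1} = (1 + 9/14z)y_n
  R(z) = (1 + 9/14z)/(1 − 5/14z).

Find x<0 with |R(x)|<1.
x=-1.41: |R|=0.0622
R=−1: 1+9/14x = −1+5/14x ⇒ -2/7x=2 ⇒ x=2/(-2/7)=-7.0000
Confirm numerically:
  x=-6.512: |R|=0.95808 <1
  x=-5.893: |R|=0.89812 <1
  x=-3.135: |R|=0.47902 <1
  x=-2.995: |R|=0.44711 <1
  x=-7.594: |R|=1.04572 >1
  x=-7.344: |R|=1.02713 >1
  x=-7.041: |R|=1.00333 >1
So |R|<1 on (-7.0000, 0).

(-7.0000, 0).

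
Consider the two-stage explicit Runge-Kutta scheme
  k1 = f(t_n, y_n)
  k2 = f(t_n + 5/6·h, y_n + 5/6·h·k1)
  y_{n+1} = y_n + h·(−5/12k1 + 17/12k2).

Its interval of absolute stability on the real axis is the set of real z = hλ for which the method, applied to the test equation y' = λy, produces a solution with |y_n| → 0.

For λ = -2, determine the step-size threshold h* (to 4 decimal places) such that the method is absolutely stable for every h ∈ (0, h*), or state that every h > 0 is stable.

(-0.8471,0); λ=-2 ⇒ h* = (72/85)/2 = 0.4235.

With y'=λy (z=hλ):
  k1=λy_n ⇒ h·k1=z·y_n;  k2=λ(1+5/6z)y_n ⇒ h·k2=z(1+5/6z)y_n
  y_{n+1}/y_n = 1 − 5/12z + 17/12z(1+5/6z) = 1 + z + 85/72z²
  so R(z) = 1 + z + 85/72z².

Solve |R(x)|<1 on ℝ⁻.
x=-0.36: |R|=0.7930
R=1: x+85/72x²=0 ⇒ x=−72/85=-0.8471; min R=1−1/(4·85/72)=0.7882>−1
Confirm numerically:
  x=-0.592: |R|=0.82174 <1
  x=-0.582: |R|=0.81788 <1
  x=-0.388: |R|=0.78973 <1
  x=-1.340: |R|=1.77981 >1
  x=-1.165: |R|=1.43728 >1
Interval (-0.8471, 0).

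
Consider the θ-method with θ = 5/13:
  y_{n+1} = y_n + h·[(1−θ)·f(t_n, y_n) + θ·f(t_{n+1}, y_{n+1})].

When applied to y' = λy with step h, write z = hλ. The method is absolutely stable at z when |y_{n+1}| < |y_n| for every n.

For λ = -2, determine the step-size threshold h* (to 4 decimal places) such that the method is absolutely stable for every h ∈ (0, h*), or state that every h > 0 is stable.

On y'=λy, z=hλ:
  y_{n+1} = y_n + z·[8/13·y_n + 5/13·y_{n+1}] ⇒ (1 − 5/13z)y_{n+1} = (1 + 8/13z)y_n
  R(z) = (1 + 8/13z)/(1 − 5/13z).

Need |R(x)|<1, x<0.
x=-1.5: |R|=0.0488
R=−1: 1+8/13x = −1+5/13x ⇒ -3/13x=2 ⇒ x=2/(-3/13)=-8.6667
Confirm numerically:
  x=-8.107: |R|=0.96864 <1
  x=-5.084: |R|=0.72025 <1
  x=-4.024: |R|=0.57947 <1
  x=-9.253: |R|=1.02968 >1
  x=-9.127: |R|=1.02355 >1
  x=-8.832: |R|=1.00868 >1
Interval (-8.6667, 0).

(-8.6667,0); λ=-2 ⇒ h* = (26/3)/2 = 4.3333.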